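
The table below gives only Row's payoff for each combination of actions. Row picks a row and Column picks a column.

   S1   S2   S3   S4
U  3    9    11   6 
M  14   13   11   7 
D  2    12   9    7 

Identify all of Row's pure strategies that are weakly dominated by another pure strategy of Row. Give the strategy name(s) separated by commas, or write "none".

U, D

U: dominated, since M does at least as well everywhere (S1: 14>3, S2: 13>9, S3: 11=11, S4: 7>6).
Nothing dominates M: U at S1 (14>3); D at S1 (14>2).
M weakly dominates D — S1: 14>2, S2: 13>12, S3: 11>9, S4: 7=7.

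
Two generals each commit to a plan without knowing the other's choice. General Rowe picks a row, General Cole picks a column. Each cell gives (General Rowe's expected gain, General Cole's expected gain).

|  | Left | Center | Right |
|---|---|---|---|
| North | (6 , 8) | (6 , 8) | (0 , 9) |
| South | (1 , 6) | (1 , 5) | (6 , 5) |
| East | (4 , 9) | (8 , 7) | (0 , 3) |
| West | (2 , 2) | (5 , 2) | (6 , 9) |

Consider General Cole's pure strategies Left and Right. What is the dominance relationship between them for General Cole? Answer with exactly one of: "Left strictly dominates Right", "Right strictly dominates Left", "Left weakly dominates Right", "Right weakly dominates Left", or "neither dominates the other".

Left's payoffs vs Right's, by General Rowe's action — North: 8<9, South: 6>5, East: 9>3, West: 2<9.
Left does better at South, East but worse at North, West; neither strategy dominates the other.

neither dominates the other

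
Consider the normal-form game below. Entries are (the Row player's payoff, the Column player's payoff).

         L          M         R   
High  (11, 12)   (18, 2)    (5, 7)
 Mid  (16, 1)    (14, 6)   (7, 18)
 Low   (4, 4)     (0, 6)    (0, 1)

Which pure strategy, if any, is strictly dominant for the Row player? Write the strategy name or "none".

High fails to dominate Mid at L (11<16).
Mid fails to dominate High at M (14<18).
Low fails to dominate High at L (4<11).
No single strategy dominates all the others.

none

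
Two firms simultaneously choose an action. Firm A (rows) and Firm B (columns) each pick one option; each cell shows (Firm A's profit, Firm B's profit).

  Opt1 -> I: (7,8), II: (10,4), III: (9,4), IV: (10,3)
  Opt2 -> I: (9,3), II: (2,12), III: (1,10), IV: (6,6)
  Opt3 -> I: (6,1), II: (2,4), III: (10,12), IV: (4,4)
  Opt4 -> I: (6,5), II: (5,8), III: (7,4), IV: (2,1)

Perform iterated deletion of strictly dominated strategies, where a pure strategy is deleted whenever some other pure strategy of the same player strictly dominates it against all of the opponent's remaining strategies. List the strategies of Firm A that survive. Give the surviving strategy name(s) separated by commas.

Opt1, Opt2, Opt3

For Firm A, Opt1 strictly dominates Opt4 on the remaining columns (I: 7>6, II: 10>5, III: 9>7, IV: 10>2); eliminate Opt4.
For Firm B, III strictly dominates IV on the remaining rows (Opt1: 4>3, Opt2: 10>6, Opt3: 12>4); eliminate IV.
Among the remaining strategies, none is strictly dominated by another pure strategy of the same player, so the elimination stops.
Surviving strategies — Firm A: {Opt1, Opt2, Opt3}; Firm B: {I, II, III}.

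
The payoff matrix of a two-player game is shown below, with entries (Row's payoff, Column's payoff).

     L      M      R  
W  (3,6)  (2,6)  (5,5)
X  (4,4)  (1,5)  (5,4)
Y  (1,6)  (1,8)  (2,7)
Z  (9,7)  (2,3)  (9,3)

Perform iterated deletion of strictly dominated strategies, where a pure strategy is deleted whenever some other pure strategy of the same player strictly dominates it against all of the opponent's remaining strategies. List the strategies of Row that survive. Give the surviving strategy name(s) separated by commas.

W, Z

Row X is eliminated: Z beats it against every remaining column (L: 9>4, M: 2>1, R: 9>5).
For Row, W strictly dominates Y on the remaining columns (L: 3>1, M: 2>1, R: 5>2); eliminate Y.
Column's strategy R is strictly dominated by L (W: 6>5, Z: 7>3) and is removed.
Among the remaining strategies, none is strictly dominated by another pure strategy of the same player, so the elimination stops.
Surviving strategies — Row: {W, Z}; Column: {L, M}.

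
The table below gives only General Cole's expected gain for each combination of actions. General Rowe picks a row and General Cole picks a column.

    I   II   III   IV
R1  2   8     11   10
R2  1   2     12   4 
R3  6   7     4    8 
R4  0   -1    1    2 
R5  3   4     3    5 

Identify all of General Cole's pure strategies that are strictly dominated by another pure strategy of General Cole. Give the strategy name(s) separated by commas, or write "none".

I: dominated, since IV does at least as well everywhere (R1: 10>2, R2: 4>1, R3: 8>6, R4: 2>0, R5: 5>3).
II: dominated, since IV does at least as well everywhere (R1: 10>8, R2: 4>2, R3: 8>7, R4: 2>-1, R5: 5>4).
Nothing dominates III: I at R1 (11>2); II at R1 (11>8); IV at R1 (11>10).
IV is not dominated — it holds its own against I at R1 (10>2); II at R1 (10>8); III at R3 (8>4).

I, II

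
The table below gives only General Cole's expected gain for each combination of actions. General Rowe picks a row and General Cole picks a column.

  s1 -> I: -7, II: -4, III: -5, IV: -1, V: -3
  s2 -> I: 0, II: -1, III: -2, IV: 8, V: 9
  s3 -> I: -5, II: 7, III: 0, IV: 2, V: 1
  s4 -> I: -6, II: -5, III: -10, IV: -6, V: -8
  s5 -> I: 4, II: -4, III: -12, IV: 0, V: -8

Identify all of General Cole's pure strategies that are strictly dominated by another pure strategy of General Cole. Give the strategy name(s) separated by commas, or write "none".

I is not dominated — it holds its own against II at s2 (0>-1); III at s2 (0>-2); IV at s4 (-6=-6); V at s4 (-6>-8).
II: no other strategy beats it everywhere (I at s1 (-4>-7); III at s1 (-4>-5); IV at s3 (7>2); V at s3 (7>1)).
III: dominated, since II does at least as well everywhere (s1: -4>-5, s2: -1>-2, s3: 7>0, s4: -5>-10, s5: -4>-12).
Nothing dominates IV: I at s1 (-1>-7); II at s1 (-1>-4); III at s1 (-1>-5); V at s1 (-1>-3).
Nothing dominates V: I at s1 (-3>-7); II at s1 (-3>-4); III at s1 (-3>-5); IV at s2 (9>8).

III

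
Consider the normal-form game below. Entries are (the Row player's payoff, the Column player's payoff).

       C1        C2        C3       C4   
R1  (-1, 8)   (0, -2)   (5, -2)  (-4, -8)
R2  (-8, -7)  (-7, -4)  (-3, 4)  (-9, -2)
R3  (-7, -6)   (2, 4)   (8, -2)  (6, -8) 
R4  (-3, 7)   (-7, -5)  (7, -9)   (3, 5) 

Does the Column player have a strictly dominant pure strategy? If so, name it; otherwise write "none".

none

C1 fails to dominate C2 at R2 (-7<-4).
C2 fails to dominate C1 at R1 (-2<8).
C3 fails to dominate C1 at R1 (-2<8).
C4 fails to dominate C1 at R1 (-8<8).
No single strategy dominates all the others.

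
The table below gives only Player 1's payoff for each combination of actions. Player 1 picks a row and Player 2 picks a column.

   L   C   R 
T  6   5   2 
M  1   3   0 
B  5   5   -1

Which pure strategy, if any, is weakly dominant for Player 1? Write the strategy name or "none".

T

T vs M: L: 6>1, C: 5>3, R: 2>0.
T vs B: L: 6>5, C: 5=5, R: 2>-1.
T is at least as good as every other strategy against every opponent action, so it is weakly dominant.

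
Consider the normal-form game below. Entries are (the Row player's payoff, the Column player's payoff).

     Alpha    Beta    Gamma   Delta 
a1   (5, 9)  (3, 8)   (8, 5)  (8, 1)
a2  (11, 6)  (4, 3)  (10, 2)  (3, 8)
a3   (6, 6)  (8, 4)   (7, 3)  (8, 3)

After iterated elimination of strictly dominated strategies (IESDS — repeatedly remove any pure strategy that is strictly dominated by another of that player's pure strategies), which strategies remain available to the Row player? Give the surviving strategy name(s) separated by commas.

Column Beta is eliminated: Alpha beats it against every remaining row (a1: 9>8, a2: 6>3, a3: 6>4).
Column Gamma is eliminated: Alpha beats it against every remaining row (a1: 9>5, a2: 6>2, a3: 6>3).
Among the remaining strategies, none is strictly dominated by another pure strategy of the same player, so the elimination stops.
Surviving strategies — the Row player: {a1, a2, a3}; the Column player: {Alpha, Delta}.

a1, a2, a3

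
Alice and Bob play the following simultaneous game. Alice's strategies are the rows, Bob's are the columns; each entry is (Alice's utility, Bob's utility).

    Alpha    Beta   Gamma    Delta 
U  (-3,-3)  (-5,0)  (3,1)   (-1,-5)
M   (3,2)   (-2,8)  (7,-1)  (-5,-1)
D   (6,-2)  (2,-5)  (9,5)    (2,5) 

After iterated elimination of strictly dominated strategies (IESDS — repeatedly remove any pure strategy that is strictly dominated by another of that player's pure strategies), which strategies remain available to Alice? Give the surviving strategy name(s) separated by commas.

For Alice, D strictly dominates U on the remaining columns (Alpha: 6>-3, Beta: 2>-5, Gamma: 9>3, Delta: 2>-1); eliminate U.
Row M is eliminated: D beats it against every remaining column (Alpha: 6>3, Beta: 2>-2, Gamma: 9>7, Delta: 2>-5).
For Bob, Gamma strictly dominates Alpha on the remaining rows (D: 5>-2); eliminate Alpha.
For Bob, Gamma strictly dominates Beta on the remaining rows (D: 5>-5); eliminate Beta.
Among the remaining strategies, none is strictly dominated by another pure strategy of the same player, so the elimination stops.
Surviving strategies — Alice: {D}; Bob: {Gamma, Delta}.

D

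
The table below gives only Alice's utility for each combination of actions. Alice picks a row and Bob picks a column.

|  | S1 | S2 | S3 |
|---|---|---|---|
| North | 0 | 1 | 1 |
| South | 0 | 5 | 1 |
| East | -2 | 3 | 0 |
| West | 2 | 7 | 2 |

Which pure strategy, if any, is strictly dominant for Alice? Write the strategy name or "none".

West vs North: S1: 2>0, S2: 7>1, S3: 2>1.
West vs South: S1: 2>0, S2: 7>5, S3: 2>1.
West vs East: S1: 2>-2, S2: 7>3, S3: 2>0.
West strictly beats every other strategy against every opponent action, so it is strictly dominant.

West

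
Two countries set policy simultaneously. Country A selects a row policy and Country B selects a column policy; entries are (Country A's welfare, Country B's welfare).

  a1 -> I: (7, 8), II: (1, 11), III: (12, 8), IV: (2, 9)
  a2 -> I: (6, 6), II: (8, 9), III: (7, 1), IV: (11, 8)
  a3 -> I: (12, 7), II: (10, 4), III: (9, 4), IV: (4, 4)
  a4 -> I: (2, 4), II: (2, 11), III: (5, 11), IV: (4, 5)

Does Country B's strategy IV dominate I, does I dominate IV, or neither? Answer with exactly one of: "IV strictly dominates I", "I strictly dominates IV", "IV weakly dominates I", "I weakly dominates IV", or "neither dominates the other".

neither dominates the other

Compare IV to I across each choice by Country A: a1: 9>8, a2: 8>6, a3: 4<7, a4: 5>4.
IV does better at a1, a2, a4 but worse at a3; neither strategy dominates the other.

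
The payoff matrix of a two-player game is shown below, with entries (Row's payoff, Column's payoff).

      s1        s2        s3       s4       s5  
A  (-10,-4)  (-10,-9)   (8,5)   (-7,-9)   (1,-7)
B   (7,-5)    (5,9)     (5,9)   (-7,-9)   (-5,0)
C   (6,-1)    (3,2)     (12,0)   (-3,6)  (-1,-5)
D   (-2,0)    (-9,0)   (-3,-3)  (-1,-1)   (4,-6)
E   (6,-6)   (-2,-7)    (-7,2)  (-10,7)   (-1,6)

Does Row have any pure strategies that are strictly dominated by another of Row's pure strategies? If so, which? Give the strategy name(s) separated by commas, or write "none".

A is not dominated — it holds its own against B at s3 (8>5); C at s5 (1>-1); D at s3 (8>-3); E at s3 (8>-7).
B: no other strategy beats it everywhere (A at s1 (7>-10); C at s1 (7>6); D at s1 (7>-2); E at s1 (7>6)).
Nothing dominates C: A at s1 (6>-10); B at s3 (12>5); D at s1 (6>-2); E at s1 (6=6).
Nothing dominates D: A at s1 (-2>-10); B at s4 (-1>-7); C at s4 (-1>-3); E at s3 (-3>-7).
E: no other strategy beats it everywhere (A at s1 (6>-10); B at s5 (-1>-5); C at s1 (6=6); D at s1 (6>-2)).

none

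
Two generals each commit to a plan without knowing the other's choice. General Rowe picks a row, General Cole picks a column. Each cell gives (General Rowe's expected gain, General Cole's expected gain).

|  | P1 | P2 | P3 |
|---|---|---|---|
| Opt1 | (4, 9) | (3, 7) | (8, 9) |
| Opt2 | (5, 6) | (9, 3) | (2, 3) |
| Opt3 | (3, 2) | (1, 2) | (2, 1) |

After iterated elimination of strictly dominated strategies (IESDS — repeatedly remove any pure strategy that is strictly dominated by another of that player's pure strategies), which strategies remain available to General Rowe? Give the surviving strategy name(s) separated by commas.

General Rowe's strategy Opt3 is strictly dominated by Opt1 (P1: 4>3, P2: 3>1, P3: 8>2) and is removed.
For General Cole, P1 strictly dominates P2 on the remaining rows (Opt1: 9>7, Opt2: 6>3); eliminate P2.
Among the remaining strategies, none is strictly dominated by another pure strategy of the same player, so the elimination stops.
Surviving strategies — General Rowe: {Opt1, Opt2}; General Cole: {P1, P3}.

Opt1, Opt2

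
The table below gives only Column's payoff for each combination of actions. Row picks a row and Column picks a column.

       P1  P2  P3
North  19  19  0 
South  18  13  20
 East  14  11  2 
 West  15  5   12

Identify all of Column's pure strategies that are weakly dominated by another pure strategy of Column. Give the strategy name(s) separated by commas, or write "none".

Nothing dominates P1: P2 at South (18>13); P3 at North (19>0).
P1 weakly dominates P2 — North: 19=19, South: 18>13, East: 14>11, West: 15>5.
P3: no other strategy beats it everywhere (P1 at South (20>18); P2 at South (20>13)).

P2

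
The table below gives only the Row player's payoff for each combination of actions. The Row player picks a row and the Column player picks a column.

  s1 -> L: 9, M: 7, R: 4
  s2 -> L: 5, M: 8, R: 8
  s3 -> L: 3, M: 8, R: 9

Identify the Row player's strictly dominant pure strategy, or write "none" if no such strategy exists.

none

s1 fails to dominate s2 at M (7<8).
s2 fails to dominate s1 at L (5<9).
s3 fails to dominate s1 at L (3<9).
No single strategy dominates all the others.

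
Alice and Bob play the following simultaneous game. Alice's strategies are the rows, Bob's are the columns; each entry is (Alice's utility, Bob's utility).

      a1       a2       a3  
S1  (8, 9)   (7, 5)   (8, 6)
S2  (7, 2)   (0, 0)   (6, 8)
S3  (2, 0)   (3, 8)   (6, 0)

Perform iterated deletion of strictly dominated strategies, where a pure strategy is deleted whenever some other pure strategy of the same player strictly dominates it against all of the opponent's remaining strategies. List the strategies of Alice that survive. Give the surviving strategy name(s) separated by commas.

For Alice, S1 strictly dominates S2 on the remaining columns (a1: 8>7, a2: 7>0, a3: 8>6); eliminate S2.
Row S3 is eliminated: S1 beats it against every remaining column (a1: 8>2, a2: 7>3, a3: 8>6).
Bob's strategy a2 is strictly dominated by a1 (S1: 9>5) and is removed.
Column a3 is eliminated: a1 beats it against every remaining row (S1: 9>6).
Among the remaining strategies, none is strictly dominated by another pure strategy of the same player, so the elimination stops.
Surviving strategies — Alice: {S1}; Bob: {a1}.

S1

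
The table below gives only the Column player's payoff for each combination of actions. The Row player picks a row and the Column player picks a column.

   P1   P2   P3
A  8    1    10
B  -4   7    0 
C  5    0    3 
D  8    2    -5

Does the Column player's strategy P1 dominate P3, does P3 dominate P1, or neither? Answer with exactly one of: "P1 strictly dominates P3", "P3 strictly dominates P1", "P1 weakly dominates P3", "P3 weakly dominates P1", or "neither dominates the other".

P1's payoffs vs P3's, by the Row player's action — A: 8<10, B: -4<0, C: 5>3, D: 8>-5.
P1 does better at C, D but worse at A, B; neither strategy dominates the other.

neither dominates the other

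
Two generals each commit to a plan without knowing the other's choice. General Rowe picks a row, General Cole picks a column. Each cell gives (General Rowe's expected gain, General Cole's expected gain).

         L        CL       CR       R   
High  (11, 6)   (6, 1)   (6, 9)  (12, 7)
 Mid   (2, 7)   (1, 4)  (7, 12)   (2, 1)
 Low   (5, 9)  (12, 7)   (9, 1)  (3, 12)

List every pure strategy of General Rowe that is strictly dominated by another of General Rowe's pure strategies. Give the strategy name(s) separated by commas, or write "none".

High: no other strategy beats it everywhere (Mid at L (11>2); Low at L (11>5)).
Mid is strictly dominated by Low (L: 5>2, CL: 12>1, CR: 9>7, R: 3>2).
Low is not dominated — it holds its own against High at CL (12>6); Mid at L (5>2).

Mid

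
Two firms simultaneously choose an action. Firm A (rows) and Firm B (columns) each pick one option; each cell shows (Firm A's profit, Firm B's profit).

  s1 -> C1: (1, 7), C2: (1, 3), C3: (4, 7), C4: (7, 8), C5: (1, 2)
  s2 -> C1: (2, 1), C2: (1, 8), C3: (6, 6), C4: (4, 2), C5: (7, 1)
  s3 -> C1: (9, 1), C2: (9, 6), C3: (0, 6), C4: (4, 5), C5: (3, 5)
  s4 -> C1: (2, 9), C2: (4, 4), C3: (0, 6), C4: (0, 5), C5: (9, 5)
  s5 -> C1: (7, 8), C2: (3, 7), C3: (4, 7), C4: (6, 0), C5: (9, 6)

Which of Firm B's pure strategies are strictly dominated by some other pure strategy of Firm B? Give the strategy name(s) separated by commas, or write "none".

C1: no other strategy beats it everywhere (C2 at s1 (7>3); C3 at s1 (7=7); C4 at s4 (9>5); C5 at s1 (7>2)).
C2 is not dominated — it holds its own against C1 at s2 (8>1); C3 at s2 (8>6); C4 at s2 (8>2); C5 at s1 (3>2).
C3 is not dominated — it holds its own against C1 at s1 (7=7); C2 at s1 (7>3); C4 at s2 (6>2); C5 at s1 (7>2).
Nothing dominates C4: C1 at s1 (8>7); C2 at s1 (8>3); C3 at s1 (8>7); C5 at s1 (8>2).
C3 strictly dominates C5 — s1: 7>2, s2: 6>1, s3: 6>5, s4: 6>5, s5: 7>6.

C5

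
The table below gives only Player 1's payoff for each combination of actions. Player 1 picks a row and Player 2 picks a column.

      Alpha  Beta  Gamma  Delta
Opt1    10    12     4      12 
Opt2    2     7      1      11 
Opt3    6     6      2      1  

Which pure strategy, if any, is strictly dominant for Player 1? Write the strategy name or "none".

Opt1

Opt1 vs Opt2: Alpha: 10>2, Beta: 12>7, Gamma: 4>1, Delta: 12>11.
Opt1 vs Opt3: Alpha: 10>6, Beta: 12>6, Gamma: 4>2, Delta: 12>1.
Opt1 strictly beats every other strategy against every opponent action, so it is strictly dominant.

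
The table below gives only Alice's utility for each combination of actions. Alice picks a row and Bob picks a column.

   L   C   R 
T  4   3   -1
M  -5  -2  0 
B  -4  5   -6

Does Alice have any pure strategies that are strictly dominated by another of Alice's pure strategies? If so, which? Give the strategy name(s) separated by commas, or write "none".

none

Nothing dominates T: M at L (4>-5); B at L (4>-4).
M is not dominated — it holds its own against T at R (0>-1); B at R (0>-6).
B: no other strategy beats it everywhere (T at C (5>3); M at L (-4>-5)).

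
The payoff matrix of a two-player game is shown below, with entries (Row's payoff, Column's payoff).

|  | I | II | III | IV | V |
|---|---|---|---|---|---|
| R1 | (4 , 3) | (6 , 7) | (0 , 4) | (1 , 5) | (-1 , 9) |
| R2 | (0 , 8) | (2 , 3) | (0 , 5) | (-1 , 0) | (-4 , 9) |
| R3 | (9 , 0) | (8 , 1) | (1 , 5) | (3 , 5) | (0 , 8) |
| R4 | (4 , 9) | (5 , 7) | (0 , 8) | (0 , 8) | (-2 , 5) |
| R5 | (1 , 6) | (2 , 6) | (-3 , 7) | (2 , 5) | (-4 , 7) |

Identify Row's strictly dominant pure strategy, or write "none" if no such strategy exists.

R3

R3 vs R1: I: 9>4, II: 8>6, III: 1>0, IV: 3>1, V: 0>-1.
R3 vs R2: I: 9>0, II: 8>2, III: 1>0, IV: 3>-1, V: 0>-4.
R3 vs R4: I: 9>4, II: 8>5, III: 1>0, IV: 3>0, V: 0>-2.
R3 vs R5: I: 9>1, II: 8>2, III: 1>-3, IV: 3>2, V: 0>-4.
R3 strictly beats every other strategy against every opponent action, so it is strictly dominant.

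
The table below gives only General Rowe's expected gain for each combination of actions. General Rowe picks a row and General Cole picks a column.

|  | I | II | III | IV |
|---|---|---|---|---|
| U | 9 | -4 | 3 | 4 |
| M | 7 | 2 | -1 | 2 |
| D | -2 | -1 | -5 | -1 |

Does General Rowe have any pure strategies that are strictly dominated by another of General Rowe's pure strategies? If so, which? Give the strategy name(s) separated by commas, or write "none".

D

U is not dominated — it holds its own against M at I (9>7); D at I (9>-2).
M is not dominated — it holds its own against U at II (2>-4); D at I (7>-2).
D is strictly dominated by M (I: 7>-2, II: 2>-1, III: -1>-5, IV: 2>-1).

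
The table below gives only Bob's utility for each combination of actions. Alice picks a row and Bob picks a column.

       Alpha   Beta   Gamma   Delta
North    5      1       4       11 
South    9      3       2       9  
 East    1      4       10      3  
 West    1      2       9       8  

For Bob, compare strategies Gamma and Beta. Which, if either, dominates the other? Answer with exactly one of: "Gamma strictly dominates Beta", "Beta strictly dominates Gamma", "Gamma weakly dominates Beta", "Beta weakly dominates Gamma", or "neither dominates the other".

neither dominates the other

Compare Gamma to Beta across each opponent action: North: 4>1, South: 2<3, East: 10>4, West: 9>2.
Gamma does better at North, East, West but worse at South; neither strategy dominates the other.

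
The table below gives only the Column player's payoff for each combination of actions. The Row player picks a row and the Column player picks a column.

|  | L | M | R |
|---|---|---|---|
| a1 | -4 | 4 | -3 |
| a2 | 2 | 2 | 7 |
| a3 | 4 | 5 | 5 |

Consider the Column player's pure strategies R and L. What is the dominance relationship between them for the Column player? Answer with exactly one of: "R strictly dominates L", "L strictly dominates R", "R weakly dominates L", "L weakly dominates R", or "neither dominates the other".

R strictly dominates L

Compare R to L across every action of the Row player: a1: -3>-4, a2: 7>2, a3: 5>4.
R gives a strictly higher payoff against every action of the Row player, so R strictly dominates L.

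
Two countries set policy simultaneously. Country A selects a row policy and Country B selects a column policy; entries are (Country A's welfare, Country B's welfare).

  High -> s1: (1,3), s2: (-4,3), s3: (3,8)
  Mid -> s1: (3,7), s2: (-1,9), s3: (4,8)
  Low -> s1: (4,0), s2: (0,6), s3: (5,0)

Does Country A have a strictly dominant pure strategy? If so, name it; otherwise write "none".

Low vs High: s1: 4>1, s2: 0>-4, s3: 5>3.
Low vs Mid: s1: 4>3, s2: 0>-1, s3: 5>4.
Low strictly beats every other strategy against every opponent action, so it is strictly dominant.

Low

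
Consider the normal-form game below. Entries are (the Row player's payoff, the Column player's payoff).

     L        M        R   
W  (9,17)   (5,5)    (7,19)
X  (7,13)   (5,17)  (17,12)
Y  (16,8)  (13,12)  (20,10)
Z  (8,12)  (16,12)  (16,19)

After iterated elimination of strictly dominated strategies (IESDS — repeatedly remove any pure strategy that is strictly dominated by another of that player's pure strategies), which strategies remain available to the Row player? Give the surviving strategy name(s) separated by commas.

The Row player's strategy W is strictly dominated by Y (L: 16>9, M: 13>5, R: 20>7) and is removed.
For the Row player, Y strictly dominates X on the remaining columns (L: 16>7, M: 13>5, R: 20>17); eliminate X.
The Column player's strategy L is strictly dominated by R (Y: 10>8, Z: 19>12) and is removed.
Among the remaining strategies, none is strictly dominated by another pure strategy of the same player, so the elimination stops.
Surviving strategies — the Row player: {Y, Z}; the Column player: {M, R}.

Y, Z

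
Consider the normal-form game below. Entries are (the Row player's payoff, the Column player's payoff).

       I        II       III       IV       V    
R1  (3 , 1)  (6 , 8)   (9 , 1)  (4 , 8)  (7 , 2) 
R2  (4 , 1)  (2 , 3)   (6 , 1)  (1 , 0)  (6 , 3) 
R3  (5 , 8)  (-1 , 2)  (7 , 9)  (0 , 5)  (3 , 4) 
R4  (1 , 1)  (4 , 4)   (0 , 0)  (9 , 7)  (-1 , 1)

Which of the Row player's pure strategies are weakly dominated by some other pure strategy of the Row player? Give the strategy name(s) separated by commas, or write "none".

Nothing dominates R1: R2 at II (6>2); R3 at II (6>-1); R4 at I (3>1).
Nothing dominates R2: R1 at I (4>3); R3 at II (2>-1); R4 at I (4>1).
R3: no other strategy beats it everywhere (R1 at I (5>3); R2 at I (5>4); R4 at I (5>1)).
R4: no other strategy beats it everywhere (R1 at IV (9>4); R2 at II (4>2); R3 at II (4>-1)).

none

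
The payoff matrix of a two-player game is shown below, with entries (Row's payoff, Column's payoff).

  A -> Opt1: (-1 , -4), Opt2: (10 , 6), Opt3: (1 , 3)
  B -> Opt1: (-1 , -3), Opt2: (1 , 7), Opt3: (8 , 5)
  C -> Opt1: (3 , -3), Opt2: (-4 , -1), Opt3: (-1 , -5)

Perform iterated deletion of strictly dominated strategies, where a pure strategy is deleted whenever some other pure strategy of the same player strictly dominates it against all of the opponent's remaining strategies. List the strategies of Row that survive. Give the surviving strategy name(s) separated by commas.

Column Opt1 is eliminated: Opt2 beats it against every remaining row (A: 6>-4, B: 7>-3, C: -1>-3).
Row C is eliminated: A beats it against every remaining column (Opt2: 10>-4, Opt3: 1>-1).
Column's strategy Opt3 is strictly dominated by Opt2 (A: 6>3, B: 7>5) and is removed.
Row's strategy B is strictly dominated by A (Opt2: 10>1) and is removed.
Among the remaining strategies, none is strictly dominated by another pure strategy of the same player, so the elimination stops.
Surviving strategies — Row: {A}; Column: {Opt2}.

A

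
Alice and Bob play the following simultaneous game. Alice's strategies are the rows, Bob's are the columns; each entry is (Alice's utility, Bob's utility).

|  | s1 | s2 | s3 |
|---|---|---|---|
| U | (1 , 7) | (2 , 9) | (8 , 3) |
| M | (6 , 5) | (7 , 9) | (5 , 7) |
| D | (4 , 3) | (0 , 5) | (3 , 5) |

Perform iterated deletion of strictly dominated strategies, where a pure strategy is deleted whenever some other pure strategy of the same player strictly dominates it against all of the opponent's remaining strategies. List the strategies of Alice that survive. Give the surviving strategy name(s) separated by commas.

M

For Alice, M strictly dominates D on the remaining columns (s1: 6>4, s2: 7>0, s3: 5>3); eliminate D.
For Bob, s2 strictly dominates s1 on the remaining rows (U: 9>7, M: 9>5); eliminate s1.
Column s3 is eliminated: s2 beats it against every remaining row (U: 9>3, M: 9>7).
Alice's strategy U is strictly dominated by M (s2: 7>2) and is removed.
Among the remaining strategies, none is strictly dominated by another pure strategy of the same player, so the elimination stops.
Surviving strategies — Alice: {M}; Bob: {s2}.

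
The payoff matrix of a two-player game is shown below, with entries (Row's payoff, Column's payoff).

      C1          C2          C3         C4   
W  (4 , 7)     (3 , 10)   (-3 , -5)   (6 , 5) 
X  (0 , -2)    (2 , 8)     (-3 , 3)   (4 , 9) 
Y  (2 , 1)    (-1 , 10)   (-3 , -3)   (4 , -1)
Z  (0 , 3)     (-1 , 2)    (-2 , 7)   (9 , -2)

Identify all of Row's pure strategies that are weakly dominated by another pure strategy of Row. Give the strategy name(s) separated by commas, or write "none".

W is not dominated — it holds its own against X at C1 (4>0); Y at C1 (4>2); Z at C1 (4>0).
W weakly dominates X — C1: 4>0, C2: 3>2, C3: -3=-3, C4: 6>4.
Y: dominated, since W does at least as well everywhere (C1: 4>2, C2: 3>-1, C3: -3=-3, C4: 6>4).
Nothing dominates Z: W at C3 (-2>-3); X at C3 (-2>-3); Y at C3 (-2>-3).

X, Y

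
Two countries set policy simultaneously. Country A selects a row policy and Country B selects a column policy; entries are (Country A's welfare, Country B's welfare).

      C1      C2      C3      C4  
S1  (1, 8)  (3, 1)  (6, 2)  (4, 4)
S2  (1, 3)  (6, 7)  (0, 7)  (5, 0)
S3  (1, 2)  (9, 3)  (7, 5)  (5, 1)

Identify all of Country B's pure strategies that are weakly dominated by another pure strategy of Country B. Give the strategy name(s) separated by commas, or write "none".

Nothing dominates C1: C2 at S1 (8>1); C3 at S1 (8>2); C4 at S1 (8>4).
C3 weakly dominates C2 — S1: 2>1, S2: 7=7, S3: 5>3.
C3 is not dominated — it holds its own against C1 at S2 (7>3); C2 at S1 (2>1); C4 at S2 (7>0).
C4 is weakly dominated by C1 (S1: 8>4, S2: 3>0, S3: 2>1).

C2, C4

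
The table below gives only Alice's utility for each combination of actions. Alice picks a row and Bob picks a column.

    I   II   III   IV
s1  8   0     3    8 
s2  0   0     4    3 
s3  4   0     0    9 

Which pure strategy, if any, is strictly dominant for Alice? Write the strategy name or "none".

none

s1 fails to dominate s2 at II (0=0).
s2 fails to dominate s1 at I (0<8).
s3 fails to dominate s1 at I (4<8).
No single strategy dominates all the others.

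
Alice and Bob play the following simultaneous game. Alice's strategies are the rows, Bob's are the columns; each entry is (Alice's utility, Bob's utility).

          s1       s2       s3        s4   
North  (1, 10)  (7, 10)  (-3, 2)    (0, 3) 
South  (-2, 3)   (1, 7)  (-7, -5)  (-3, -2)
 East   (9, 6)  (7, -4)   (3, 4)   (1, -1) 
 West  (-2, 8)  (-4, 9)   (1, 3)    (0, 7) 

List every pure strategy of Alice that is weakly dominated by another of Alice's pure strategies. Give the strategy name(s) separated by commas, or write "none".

North, South, West

North: dominated, since East does at least as well everywhere (s1: 9>1, s2: 7=7, s3: 3>-3, s4: 1>0).
South: dominated, since North does at least as well everywhere (s1: 1>-2, s2: 7>1, s3: -3>-7, s4: 0>-3).
Nothing dominates East: North at s1 (9>1); South at s1 (9>-2); West at s1 (9>-2).
East weakly dominates West — s1: 9>-2, s2: 7>-4, s3: 3>1, s4: 1>0.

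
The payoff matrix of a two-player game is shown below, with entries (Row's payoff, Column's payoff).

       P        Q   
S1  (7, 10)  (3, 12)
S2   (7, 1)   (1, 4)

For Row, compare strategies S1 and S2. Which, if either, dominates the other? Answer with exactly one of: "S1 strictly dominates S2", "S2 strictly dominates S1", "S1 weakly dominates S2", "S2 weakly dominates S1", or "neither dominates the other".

Compare S1 to S2 across each opponent action: P: 7=7, Q: 3>1.
S1 is at least as good everywhere and strictly better somewhere (tied only at P), so S1 weakly but not strictly dominates S2.

S1 weakly dominates S2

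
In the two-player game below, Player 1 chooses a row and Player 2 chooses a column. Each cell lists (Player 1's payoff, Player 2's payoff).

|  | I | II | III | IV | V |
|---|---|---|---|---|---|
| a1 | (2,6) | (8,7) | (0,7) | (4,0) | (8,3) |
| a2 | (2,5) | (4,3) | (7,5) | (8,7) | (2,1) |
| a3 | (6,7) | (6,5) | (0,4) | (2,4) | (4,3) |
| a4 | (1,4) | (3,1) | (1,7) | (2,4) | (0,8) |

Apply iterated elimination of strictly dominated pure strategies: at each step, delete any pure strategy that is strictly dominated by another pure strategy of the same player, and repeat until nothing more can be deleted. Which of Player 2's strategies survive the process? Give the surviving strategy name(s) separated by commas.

I, II, III, IV

Player 1's strategy a4 is strictly dominated by a2 (I: 2>1, II: 4>3, III: 7>1, IV: 8>2, V: 2>0) and is removed.
Column V is eliminated: I beats it against every remaining row (a1: 6>3, a2: 5>1, a3: 7>3).
Among the remaining strategies, none is strictly dominated by another pure strategy of the same player, so the elimination stops.
Surviving strategies — Player 1: {a1, a2, a3}; Player 2: {I, II, III, IV}.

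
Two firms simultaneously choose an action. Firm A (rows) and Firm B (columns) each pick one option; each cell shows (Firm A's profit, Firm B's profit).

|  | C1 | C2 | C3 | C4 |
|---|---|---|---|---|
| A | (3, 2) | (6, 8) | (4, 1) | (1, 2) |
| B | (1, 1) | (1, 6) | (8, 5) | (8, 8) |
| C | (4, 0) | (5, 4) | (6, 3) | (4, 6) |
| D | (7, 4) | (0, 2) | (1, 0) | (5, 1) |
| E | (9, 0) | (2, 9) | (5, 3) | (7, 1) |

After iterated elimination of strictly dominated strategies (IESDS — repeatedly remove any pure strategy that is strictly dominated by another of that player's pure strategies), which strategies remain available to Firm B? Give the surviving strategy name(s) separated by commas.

C2, C4

For Firm A, E strictly dominates D on the remaining columns (C1: 9>7, C2: 2>0, C3: 5>1, C4: 7>5); eliminate D.
For Firm B, C2 strictly dominates C1 on the remaining rows (A: 8>2, B: 6>1, C: 4>0, E: 9>0); eliminate C1.
Column C3 is eliminated: C2 beats it against every remaining row (A: 8>1, B: 6>5, C: 4>3, E: 9>3).
Among the remaining strategies, none is strictly dominated by another pure strategy of the same player, so the elimination stops.
Surviving strategies — Firm A: {A, B, C, E}; Firm B: {C2, C4}.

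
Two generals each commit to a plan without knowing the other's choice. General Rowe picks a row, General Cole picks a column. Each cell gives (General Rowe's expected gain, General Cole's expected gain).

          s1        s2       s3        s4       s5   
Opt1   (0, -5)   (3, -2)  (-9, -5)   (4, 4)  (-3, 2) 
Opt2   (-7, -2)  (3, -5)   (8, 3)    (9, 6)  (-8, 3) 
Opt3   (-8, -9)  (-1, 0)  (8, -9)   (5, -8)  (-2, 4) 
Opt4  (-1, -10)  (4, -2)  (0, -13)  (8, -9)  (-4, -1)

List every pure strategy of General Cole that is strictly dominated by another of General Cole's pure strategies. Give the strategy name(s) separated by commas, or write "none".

s4 strictly dominates s1 — Opt1: 4>-5, Opt2: 6>-2, Opt3: -8>-9, Opt4: -9>-10.
s2 is strictly dominated by s5 (Opt1: 2>-2, Opt2: 3>-5, Opt3: 4>0, Opt4: -1>-2).
s3: dominated, since s4 does at least as well everywhere (Opt1: 4>-5, Opt2: 6>3, Opt3: -8>-9, Opt4: -9>-13).
Nothing dominates s4: s1 at Opt1 (4>-5); s2 at Opt1 (4>-2); s3 at Opt1 (4>-5); s5 at Opt1 (4>2).
s5: no other strategy beats it everywhere (s1 at Opt1 (2>-5); s2 at Opt1 (2>-2); s3 at Opt1 (2>-5); s4 at Opt3 (4>-8)).

s1, s2, s3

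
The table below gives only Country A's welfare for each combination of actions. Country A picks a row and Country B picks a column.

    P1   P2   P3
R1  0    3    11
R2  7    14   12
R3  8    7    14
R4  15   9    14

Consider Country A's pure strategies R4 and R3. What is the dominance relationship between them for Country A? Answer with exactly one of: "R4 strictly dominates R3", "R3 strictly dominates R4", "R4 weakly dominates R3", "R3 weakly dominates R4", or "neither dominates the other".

R4's payoffs vs R3's, by Country B's action — P1: 15>8, P2: 9>7, P3: 14=14.
R4 is at least as good everywhere and strictly better somewhere (tied only at P3), so R4 weakly but not strictly dominates R3.

R4 weakly dominates R3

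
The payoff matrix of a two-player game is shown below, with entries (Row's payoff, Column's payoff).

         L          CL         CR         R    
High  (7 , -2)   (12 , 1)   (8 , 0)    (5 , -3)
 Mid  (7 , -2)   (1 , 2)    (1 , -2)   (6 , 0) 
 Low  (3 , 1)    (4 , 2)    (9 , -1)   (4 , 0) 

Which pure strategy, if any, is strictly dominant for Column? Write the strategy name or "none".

CL

CL vs L: High: 1>-2, Mid: 2>-2, Low: 2>1.
CL vs CR: High: 1>0, Mid: 2>-2, Low: 2>-1.
CL vs R: High: 1>-3, Mid: 2>0, Low: 2>0.
CL strictly beats every other strategy against every opponent action, so it is strictly dominant.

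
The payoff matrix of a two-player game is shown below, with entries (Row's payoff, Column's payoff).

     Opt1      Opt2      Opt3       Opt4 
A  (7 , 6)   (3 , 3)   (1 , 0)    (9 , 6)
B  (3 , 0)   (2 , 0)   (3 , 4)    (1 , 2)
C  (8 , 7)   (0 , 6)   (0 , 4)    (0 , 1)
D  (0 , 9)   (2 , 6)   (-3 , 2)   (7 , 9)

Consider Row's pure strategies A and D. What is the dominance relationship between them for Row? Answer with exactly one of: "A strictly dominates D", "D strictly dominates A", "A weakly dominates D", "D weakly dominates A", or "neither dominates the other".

A strictly dominates D

A's payoffs vs D's, by Column's action — Opt1: 7>0, Opt2: 3>2, Opt3: 1>-3, Opt4: 9>7.
A gives a strictly higher payoff against every action of Column, so A strictly dominates D.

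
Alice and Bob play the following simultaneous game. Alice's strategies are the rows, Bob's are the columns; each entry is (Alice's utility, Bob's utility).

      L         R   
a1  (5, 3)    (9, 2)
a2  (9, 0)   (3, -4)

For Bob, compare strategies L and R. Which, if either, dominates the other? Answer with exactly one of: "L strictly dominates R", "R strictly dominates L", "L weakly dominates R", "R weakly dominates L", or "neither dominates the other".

L strictly dominates R

L's payoffs vs R's, by Alice's action — a1: 3>2, a2: 0>-4.
Every comparison favours L, so L strictly dominates R.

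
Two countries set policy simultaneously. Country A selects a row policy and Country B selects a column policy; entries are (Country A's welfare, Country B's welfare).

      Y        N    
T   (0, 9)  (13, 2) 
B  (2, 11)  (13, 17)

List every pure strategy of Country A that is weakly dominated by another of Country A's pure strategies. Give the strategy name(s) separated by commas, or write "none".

T: dominated, since B does at least as well everywhere (Y: 2>0, N: 13=13).
B is not dominated — it holds its own against T at Y (2>0).

T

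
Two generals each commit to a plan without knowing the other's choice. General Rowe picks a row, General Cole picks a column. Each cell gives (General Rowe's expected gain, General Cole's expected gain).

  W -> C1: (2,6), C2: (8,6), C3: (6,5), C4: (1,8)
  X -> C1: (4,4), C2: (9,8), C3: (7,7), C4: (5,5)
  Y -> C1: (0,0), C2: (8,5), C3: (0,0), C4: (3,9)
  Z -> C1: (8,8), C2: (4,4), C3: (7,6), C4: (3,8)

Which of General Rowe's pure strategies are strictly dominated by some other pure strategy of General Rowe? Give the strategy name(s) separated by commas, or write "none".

W, Y

X strictly dominates W — C1: 4>2, C2: 9>8, C3: 7>6, C4: 5>1.
X: no other strategy beats it everywhere (W at C1 (4>2); Y at C1 (4>0); Z at C2 (9>4)).
Y: dominated, since X does at least as well everywhere (C1: 4>0, C2: 9>8, C3: 7>0, C4: 5>3).
Nothing dominates Z: W at C1 (8>2); X at C1 (8>4); Y at C1 (8>0).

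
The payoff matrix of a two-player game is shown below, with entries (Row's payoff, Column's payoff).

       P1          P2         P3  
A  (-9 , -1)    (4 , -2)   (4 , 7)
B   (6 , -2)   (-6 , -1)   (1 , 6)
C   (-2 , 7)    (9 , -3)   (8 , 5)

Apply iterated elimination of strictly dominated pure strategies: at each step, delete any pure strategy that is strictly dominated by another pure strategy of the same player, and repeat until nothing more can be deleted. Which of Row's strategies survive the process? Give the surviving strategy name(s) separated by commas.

Row A is eliminated: C beats it against every remaining column (P1: -2>-9, P2: 9>4, P3: 8>4).
Column's strategy P2 is strictly dominated by P3 (B: 6>-1, C: 5>-3) and is removed.
Among the remaining strategies, none is strictly dominated by another pure strategy of the same player, so the elimination stops.
Surviving strategies — Row: {B, C}; Column: {P1, P3}.

B, C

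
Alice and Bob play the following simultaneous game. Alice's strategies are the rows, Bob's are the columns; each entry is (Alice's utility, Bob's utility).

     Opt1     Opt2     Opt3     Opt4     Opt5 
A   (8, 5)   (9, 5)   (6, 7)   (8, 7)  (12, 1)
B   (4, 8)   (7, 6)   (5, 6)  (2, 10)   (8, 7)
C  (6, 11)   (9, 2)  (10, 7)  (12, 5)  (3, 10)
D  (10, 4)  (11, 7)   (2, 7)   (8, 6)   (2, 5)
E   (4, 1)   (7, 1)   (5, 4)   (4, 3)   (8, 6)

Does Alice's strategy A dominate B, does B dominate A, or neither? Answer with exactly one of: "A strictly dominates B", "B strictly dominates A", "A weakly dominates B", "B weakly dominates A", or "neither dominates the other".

A strictly dominates B

Compare A to B across each choice by Bob: Opt1: 8>4, Opt2: 9>7, Opt3: 6>5, Opt4: 8>2, Opt5: 12>8.
A gives a strictly higher payoff against each choice by Bob, so A strictly dominates B.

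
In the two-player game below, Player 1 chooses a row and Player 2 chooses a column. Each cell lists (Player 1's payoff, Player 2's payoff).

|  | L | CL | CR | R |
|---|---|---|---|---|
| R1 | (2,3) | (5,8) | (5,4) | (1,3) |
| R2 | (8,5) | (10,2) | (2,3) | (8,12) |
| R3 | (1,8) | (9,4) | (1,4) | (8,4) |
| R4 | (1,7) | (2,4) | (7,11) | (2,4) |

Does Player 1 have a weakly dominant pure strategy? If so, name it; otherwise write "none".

none

R1 fails to dominate R2 at L (2<8).
R2 fails to dominate R1 at CR (2<5).
R3 fails to dominate R1 at L (1<2).
R4 fails to dominate R1 at L (1<2).
No single strategy dominates all the others.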